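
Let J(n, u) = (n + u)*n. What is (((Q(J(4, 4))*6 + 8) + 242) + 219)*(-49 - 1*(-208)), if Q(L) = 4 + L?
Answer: 108915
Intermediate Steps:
J(n, u) = n*(n + u)
(((Q(J(4, 4))*6 + 8) + 242) + 219)*(-49 - 1*(-208)) = ((((4 + 4*(4 + 4))*6 + 8) + 242) + 219)*(-49 - 1*(-208)) = ((((4 + 4*8)*6 + 8) + 242) + 219)*(-49 + 208) = ((((4 + 32)*6 + 8) + 242) + 219)*159 = (((36*6 + 8) + 242) + 219)*159 = (((216 + 8) + 242) + 219)*159 = ((224 + 242) + 219)*159 = (466 + 219)*159 = 685*159 = 108915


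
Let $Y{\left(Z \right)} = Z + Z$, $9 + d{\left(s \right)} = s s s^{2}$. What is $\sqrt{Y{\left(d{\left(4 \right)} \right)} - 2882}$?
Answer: $2 i \sqrt{597} \approx 48.867 i$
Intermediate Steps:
$d{\left(s \right)} = -9 + s^{4}$ ($d{\left(s \right)} = -9 + s s s^{2} = -9 + s^{2} s^{2} = -9 + s^{4}$)
$Y{\left(Z \right)} = 2 Z$
$\sqrt{Y{\left(d{\left(4 \right)} \right)} - 2882} = \sqrt{2 \left(-9 + 4^{4}\right) - 2882} = \sqrt{2 \left(-9 + 256\right) - 2882} = \sqrt{2 \cdot 247 - 2882} = \sqrt{494 - 2882} = \sqrt{-2388} = 2 i \sqrt{597}$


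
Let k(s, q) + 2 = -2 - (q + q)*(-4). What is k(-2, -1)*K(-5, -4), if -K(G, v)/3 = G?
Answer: -180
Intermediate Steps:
K(G, v) = -3*G
k(s, q) = -4 + 8*q (k(s, q) = -2 + (-2 - (q + q)*(-4)) = -2 + (-2 - 2*q*(-4)) = -2 + (-2 - (-8)*q) = -2 + (-2 + 8*q) = -4 + 8*q)
k(-2, -1)*K(-5, -4) = (-4 + 8*(-1))*(-3*(-5)) = (-4 - 8)*15 = -12*15 = -180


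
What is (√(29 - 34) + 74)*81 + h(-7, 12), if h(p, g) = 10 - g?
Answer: 5992 + 81*I*√5 ≈ 5992.0 + 181.12*I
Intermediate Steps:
(√(29 - 34) + 74)*81 + h(-7, 12) = (√(29 - 34) + 74)*81 + (10 - 1*12) = (√(-5) + 74)*81 + (10 - 12) = (I*√5 + 74)*81 - 2 = (74 + I*√5)*81 - 2 = (5994 + 81*I*√5) - 2 = 5992 + 81*I*√5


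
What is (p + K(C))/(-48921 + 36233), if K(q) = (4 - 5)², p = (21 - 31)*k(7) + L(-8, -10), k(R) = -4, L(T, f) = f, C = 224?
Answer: -31/12688 ≈ -0.0024433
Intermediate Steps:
p = 30 (p = (21 - 31)*(-4) - 10 = -10*(-4) - 10 = 40 - 10 = 30)
K(q) = 1 (K(q) = (-1)² = 1)
(p + K(C))/(-48921 + 36233) = (30 + 1)/(-48921 + 36233) = 31/(-12688) = 31*(-1/12688) = -31/12688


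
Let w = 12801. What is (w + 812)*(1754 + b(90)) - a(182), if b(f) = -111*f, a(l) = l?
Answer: -112116850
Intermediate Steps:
(w + 812)*(1754 + b(90)) - a(182) = (12801 + 812)*(1754 - 111*90) - 1*182 = 13613*(1754 - 9990) - 182 = 13613*(-8236) - 182 = -112116668 - 182 = -112116850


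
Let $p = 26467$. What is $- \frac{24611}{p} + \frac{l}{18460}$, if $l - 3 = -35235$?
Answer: $- \frac{346701101}{122145205} \approx -2.8384$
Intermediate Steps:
$l = -35232$ ($l = 3 - 35235 = -35232$)
$- \frac{24611}{p} + \frac{l}{18460} = - \frac{24611}{26467} - \frac{35232}{18460} = \left(-24611\right) \frac{1}{26467} - \frac{8808}{4615} = - \frac{24611}{26467} - \frac{8808}{4615} = - \frac{346701101}{122145205}$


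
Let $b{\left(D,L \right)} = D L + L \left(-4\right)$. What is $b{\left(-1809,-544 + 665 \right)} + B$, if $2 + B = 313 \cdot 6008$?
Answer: $1661129$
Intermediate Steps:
$b{\left(D,L \right)} = - 4 L + D L$ ($b{\left(D,L \right)} = D L - 4 L = - 4 L + D L$)
$B = 1880502$ ($B = -2 + 313 \cdot 6008 = -2 + 1880504 = 1880502$)
$b{\left(-1809,-544 + 665 \right)} + B = \left(-544 + 665\right) \left(-4 - 1809\right) + 1880502 = 121 \left(-1813\right) + 1880502 = -219373 + 1880502 = 1661129$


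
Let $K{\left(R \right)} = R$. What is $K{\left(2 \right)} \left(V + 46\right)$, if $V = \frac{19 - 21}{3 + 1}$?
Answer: $91$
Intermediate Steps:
$V = - \frac{1}{2}$ ($V = - \frac{2}{4} = \left(-2\right) \frac{1}{4} = - \frac{1}{2} \approx -0.5$)
$K{\left(2 \right)} \left(V + 46\right) = 2 \left(- \frac{1}{2} + 46\right) = 2 \cdot \frac{91}{2} = 91$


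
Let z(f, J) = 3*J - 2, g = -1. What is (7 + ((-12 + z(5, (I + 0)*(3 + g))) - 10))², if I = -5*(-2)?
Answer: 1849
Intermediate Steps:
I = 10
z(f, J) = -2 + 3*J
(7 + ((-12 + z(5, (I + 0)*(3 + g))) - 10))² = (7 + ((-12 + (-2 + 3*((10 + 0)*(3 - 1)))) - 10))² = (7 + ((-12 + (-2 + 3*(10*2))) - 10))² = (7 + ((-12 + (-2 + 3*20)) - 10))² = (7 + ((-12 + (-2 + 60)) - 10))² = (7 + ((-12 + 58) - 10))² = (7 + (46 - 10))² = (7 + 36)² = 43² = 1849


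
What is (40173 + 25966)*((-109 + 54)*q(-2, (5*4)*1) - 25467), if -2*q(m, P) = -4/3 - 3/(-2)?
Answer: -20208705311/12 ≈ -1.6841e+9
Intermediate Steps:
q(m, P) = -1/12 (q(m, P) = -(-4/3 - 3/(-2))/2 = -(-4*⅓ - 3*(-½))/2 = -(-4/3 + 3/2)/2 = -½*⅙ = -1/12)
(40173 + 25966)*((-109 + 54)*q(-2, (5*4)*1) - 25467) = (40173 + 25966)*((-109 + 54)*(-1/12) - 25467) = 66139*(-55*(-1/12) - 25467) = 66139*(55/12 - 25467) = 66139*(-305549/12) = -20208705311/12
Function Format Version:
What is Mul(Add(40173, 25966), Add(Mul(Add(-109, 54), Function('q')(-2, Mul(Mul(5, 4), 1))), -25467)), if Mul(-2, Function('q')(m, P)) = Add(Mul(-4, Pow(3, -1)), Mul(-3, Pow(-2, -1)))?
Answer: Rational(-20208705311, 12) ≈ -1.6841e+9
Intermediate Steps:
Function('q')(m, P) = Rational(-1, 12) (Function('q')(m, P) = Mul(Rational(-1, 2), Add(Mul(-4, Pow(3, -1)), Mul(-3, Pow(-2, -1)))) = Mul(Rational(-1, 2), Add(Mul(-4, Rational(1, 3)), Mul(-3, Rational(-1, 2)))) = Mul(Rational(-1, 2), Add(Rational(-4, 3), Rational(3, 2))) = Mul(Rational(-1, 2), Rational(1, 6)) = Rational(-1, 12))
Mul(Add(40173, 25966), Add(Mul(Add(-109, 54), Function('q')(-2, Mul(Mul(5, 4), 1))), -25467)) = Mul(Add(40173, 25966), Add(Mul(Add(-109, 54), Rational(-1, 12)), -25467)) = Mul(66139, Add(Mul(-55, Rational(-1, 12)), -25467)) = Mul(66139, Add(Rational(55, 12), -25467)) = Mul(66139, Rational(-305549, 12)) = Rational(-20208705311, 12)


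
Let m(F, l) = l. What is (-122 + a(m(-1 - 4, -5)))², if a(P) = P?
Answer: 16129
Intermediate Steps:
(-122 + a(m(-1 - 4, -5)))² = (-122 - 5)² = (-127)² = 16129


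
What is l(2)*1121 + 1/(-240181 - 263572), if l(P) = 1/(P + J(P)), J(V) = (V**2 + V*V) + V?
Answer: 564707101/6045036 ≈ 93.417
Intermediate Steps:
J(V) = V + 2*V**2 (J(V) = (V**2 + V**2) + V = 2*V**2 + V = V + 2*V**2)
l(P) = 1/(P + P*(1 + 2*P))
l(2)*1121 + 1/(-240181 - 263572) = ((1/2)/(2*(1 + 2)))*1121 + 1/(-240181 - 263572) = ((1/2)*(1/2)/3)*1121 + 1/(-503753) = ((1/2)*(1/2)*(1/3))*1121 - 1/503753 = (1/12)*1121 - 1/503753 = 1121/12 - 1/503753 = 564707101/6045036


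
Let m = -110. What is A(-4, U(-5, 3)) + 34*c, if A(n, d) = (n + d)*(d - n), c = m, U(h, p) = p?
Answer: -3747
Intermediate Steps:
c = -110
A(n, d) = (d + n)*(d - n)
A(-4, U(-5, 3)) + 34*c = (3² - 1*(-4)²) + 34*(-110) = (9 - 1*16) - 3740 = (9 - 16) - 3740 = -7 - 3740 = -3747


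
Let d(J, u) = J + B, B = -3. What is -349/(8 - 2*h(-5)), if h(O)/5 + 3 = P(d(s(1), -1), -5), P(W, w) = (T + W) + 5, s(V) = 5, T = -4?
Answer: -349/8 ≈ -43.625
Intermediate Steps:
d(J, u) = -3 + J (d(J, u) = J - 3 = -3 + J)
P(W, w) = 1 + W (P(W, w) = (-4 + W) + 5 = 1 + W)
h(O) = 0 (h(O) = -15 + 5*(1 + (-3 + 5)) = -15 + 5*(1 + 2) = -15 + 5*3 = -15 + 15 = 0)
-349/(8 - 2*h(-5)) = -349/(8 - 2*0) = -349/(8 + 0) = -349/8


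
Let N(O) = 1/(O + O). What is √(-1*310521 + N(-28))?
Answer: I*√243448478/28 ≈ 557.24*I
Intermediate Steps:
N(O) = 1/(2*O)
√(-1*310521 + N(-28)) = √(-1*310521 + (½)/(-28)) = √(-310521 + (½)*(-1/28)) = √(-310521 - 1/56) = √(-17389177/56) = I*√243448478/28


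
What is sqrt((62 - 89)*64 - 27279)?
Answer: 3*I*sqrt(3223) ≈ 170.31*I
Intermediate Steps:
sqrt((62 - 89)*64 - 27279) = sqrt(-27*64 - 27279) = sqrt(-1728 - 27279) = sqrt(-29007) = 3*I*sqrt(3223)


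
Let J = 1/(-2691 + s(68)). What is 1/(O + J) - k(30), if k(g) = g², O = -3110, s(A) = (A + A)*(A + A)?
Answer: -44238209905/49153549 ≈ -900.00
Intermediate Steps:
s(A) = 4*A² (s(A) = (2*A)*(2*A) = 4*A²)
J = 1/15805 (J = 1/(-2691 + 4*68²) = 1/(-2691 + 4*4624) = 1/(-2691 + 18496) = 1/15805 ≈ 6.3271e-5)
1/(O + J) - k(30) = 1/(-3110 + 1/15805) - 1*30² = 1/(-49153549/15805) - 1*900 = -15805/49153549 - 900 = -44238209905/49153549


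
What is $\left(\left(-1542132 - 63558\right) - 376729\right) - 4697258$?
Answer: $-6679677$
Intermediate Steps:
$\left(\left(-1542132 - 63558\right) - 376729\right) - 4697258 = \left(-1605690 - 376729\right) - 4697258 = -1982419 - 4697258 = -6679677$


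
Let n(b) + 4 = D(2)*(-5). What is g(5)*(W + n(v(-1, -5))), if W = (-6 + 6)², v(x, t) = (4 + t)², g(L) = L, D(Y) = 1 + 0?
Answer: -45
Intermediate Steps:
D(Y) = 1
W = 0 (W = 0² = 0)
n(b) = -9 (n(b) = -4 + 1*(-5) = -4 - 5 = -9)
g(5)*(W + n(v(-1, -5))) = 5*(0 - 9) = 5*(-9) = -45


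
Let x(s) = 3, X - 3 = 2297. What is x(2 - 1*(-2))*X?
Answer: 6900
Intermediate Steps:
X = 2300 (X = 3 + 2297 = 2300)
x(2 - 1*(-2))*X = 3*2300 = 6900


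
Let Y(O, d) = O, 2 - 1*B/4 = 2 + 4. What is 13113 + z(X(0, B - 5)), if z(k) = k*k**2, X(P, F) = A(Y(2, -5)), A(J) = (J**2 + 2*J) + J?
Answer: 14113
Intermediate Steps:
B = -16 (B = 8 - 4*(2 + 4) = 8 - 4*6 = 8 - 24 = -16)
A(J) = J**2 + 3*J
X(P, F) = 10 (X(P, F) = 2*(3 + 2) = 2*5 = 10)
z(k) = k**3
13113 + z(X(0, B - 5)) = 13113 + 10**3 = 13113 + 1000 = 14113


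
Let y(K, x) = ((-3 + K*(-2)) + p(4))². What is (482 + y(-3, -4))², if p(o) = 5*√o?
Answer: 423801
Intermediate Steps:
y(K, x) = (7 - 2*K)² (y(K, x) = ((-3 + K*(-2)) + 5*√4)² = ((-3 - 2*K) + 5*2)² = ((-3 - 2*K) + 10)² = (7 - 2*K)²)
(482 + y(-3, -4))² = (482 + (-7 + 2*(-3))²)² = (482 + (-7 - 6)²)² = (482 + (-13)²)² = (482 + 169)² = 651² = 423801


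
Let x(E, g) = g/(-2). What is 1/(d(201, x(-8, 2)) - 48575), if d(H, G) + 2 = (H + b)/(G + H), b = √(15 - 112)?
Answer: -971519900/47192545804849 - 100*I*√97/47192545804849 ≈ -2.0586e-5 - 2.087e-11*I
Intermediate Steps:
b = I*√97 (b = √(-97) = I*√97 ≈ 9.8489*I)
x(E, g) = -g/2 (x(E, g) = g*(-½) = -g/2)
d(H, G) = -2 + (H + I*√97)/(G + H)
1/(d(201, x(-8, 2)) - 48575) = 1/((-1*201 - (-1)*2 + I*√97)/(-½*2 + 201) - 48575) = 1/((-201 - 2*(-1) + I*√97)/(-1 + 201) - 48575) = 1/((-201 + 2 + I*√97)/200 - 48575) = 1/((-199 + I*√97)/200 - 48575) = 1/((-199/200 + I*√97/200) - 48575) = 1/(-9715199/200 + I*√97/200)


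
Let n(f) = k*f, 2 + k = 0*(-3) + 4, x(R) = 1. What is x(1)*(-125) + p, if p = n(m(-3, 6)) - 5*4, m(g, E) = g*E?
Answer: -181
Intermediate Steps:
m(g, E) = E*g
k = 2 (k = -2 + (0*(-3) + 4) = -2 + (0 + 4) = -2 + 4 = 2)
n(f) = 2*f
p = -56 (p = 2*(6*(-3)) - 5*4 = 2*(-18) - 20 = -36 - 20 = -56)
x(1)*(-125) + p = 1*(-125) - 56 = -125 - 56 = -181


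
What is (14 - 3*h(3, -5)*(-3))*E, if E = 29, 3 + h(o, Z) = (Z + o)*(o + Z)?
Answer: 667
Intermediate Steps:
h(o, Z) = -3 + (Z + o)² (h(o, Z) = -3 + (Z + o)*(o + Z) = -3 + (Z + o)*(Z + o) = -3 + (Z + o)²)
(14 - 3*h(3, -5)*(-3))*E = (14 - 3*(-3 + (-5 + 3)²)*(-3))*29 = (14 - 3*(-3 + (-2)²)*(-3))*29 = (14 - 3*(-3 + 4)*(-3))*29 = (14 - 3*1*(-3))*29 = (14 - 3*(-3))*29 = (14 + 9)*29 = 23*29 = 667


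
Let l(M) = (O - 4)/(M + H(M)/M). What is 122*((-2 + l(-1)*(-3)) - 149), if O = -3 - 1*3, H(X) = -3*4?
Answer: -198982/11 ≈ -18089.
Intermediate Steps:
H(X) = -12
O = -6 (O = -3 - 3 = -6)
l(M) = -10/(M - 12/M) (l(M) = (-6 - 4)/(M - 12/M) = -10/(M - 12/M))
122*((-2 + l(-1)*(-3)) - 149) = 122*((-2 - 10*(-1)/(-12 + (-1)**2)*(-3)) - 149) = 122*((-2 - 10*(-1)/(-12 + 1)*(-3)) - 149) = 122*((-2 - 10*(-1)/(-11)*(-3)) - 149) = 122*((-2 - 10*(-1)*(-1/11)*(-3)) - 149) = 122*((-2 - 10/11*(-3)) - 149) = 122*((-2 + 30/11) - 149) = 122*(8/11 - 149) = 122*(-1631/11) = -198982/11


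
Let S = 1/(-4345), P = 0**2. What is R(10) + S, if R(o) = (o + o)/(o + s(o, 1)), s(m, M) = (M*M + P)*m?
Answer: 4344/4345 ≈ 0.99977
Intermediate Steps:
P = 0
S = -1/4345 ≈ -0.00023015
s(m, M) = m*M**2 (s(m, M) = (M*M + 0)*m = (M**2 + 0)*m = M**2*m = m*M**2)
R(o) = 1 (R(o) = (o + o)/(o + o*1**2) = (2*o)/(o + o*1) = (2*o)/(o + o) = (2*o)/((2*o)) = (2*o)*(1/(2*o)) = 1)
R(10) + S = 1 - 1/4345 = 4344/4345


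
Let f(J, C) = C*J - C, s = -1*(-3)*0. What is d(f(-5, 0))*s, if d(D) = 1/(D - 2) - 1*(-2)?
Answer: 0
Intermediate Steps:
s = 0 (s = 3*0 = 0)
f(J, C) = -C + C*J
d(D) = 2 + 1/(-2 + D) (d(D) = 1/(-2 + D) + 2 = 2 + 1/(-2 + D))
d(f(-5, 0))*s = ((-3 + 2*(0*(-1 - 5)))/(-2 + 0*(-1 - 5)))*0 = ((-3 + 2*(0*(-6)))/(-2 + 0*(-6)))*0 = ((-3 + 2*0)/(-2 + 0))*0 = ((-3 + 0)/(-2))*0 = -1/2*(-3)*0 = (3/2)*0 = 0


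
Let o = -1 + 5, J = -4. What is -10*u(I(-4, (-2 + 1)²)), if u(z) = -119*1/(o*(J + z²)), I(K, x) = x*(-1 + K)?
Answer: 85/6 ≈ 14.167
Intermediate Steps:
o = 4
u(z) = -119/(-16 + 4*z²) (u(z) = -119*1/(4*(-4 + z²)) = -119/(-16 + 4*z²))
-10*u(I(-4, (-2 + 1)²)) = -(-1190)/(-16 + 4*((-2 + 1)²*(-1 - 4))²) = -(-1190)/(-16 + 4*((-1)²*(-5))²) = -(-1190)/(-16 + 4*(1*(-5))²) = -(-1190)/(-16 + 4*(-5)²) = -(-1190)/(-16 + 4*25) = -(-1190)/(-16 + 100) = -(-1190)/84 = -10*(-17/12) = 85/6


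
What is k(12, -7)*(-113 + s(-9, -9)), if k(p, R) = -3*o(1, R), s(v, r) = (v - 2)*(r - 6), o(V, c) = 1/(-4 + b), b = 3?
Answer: 156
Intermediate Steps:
o(V, c) = -1 (o(V, c) = 1/(-4 + 3) = 1/(-1) = -1)
s(v, r) = (-6 + r)*(-2 + v) (s(v, r) = (-2 + v)*(-6 + r) = (-6 + r)*(-2 + v))
k(p, R) = 3 (k(p, R) = -3*(-1) = 3)
k(12, -7)*(-113 + s(-9, -9)) = 3*(-113 + (12 - 6*(-9) - 2*(-9) - 9*(-9))) = 3*(-113 + (12 + 54 + 18 + 81)) = 3*(-113 + 165) = 3*52 = 156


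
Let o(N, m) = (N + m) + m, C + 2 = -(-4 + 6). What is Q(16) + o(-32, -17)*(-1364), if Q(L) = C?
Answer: 90020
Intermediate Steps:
C = -4 (C = -2 - (-4 + 6) = -2 - 1*2 = -2 - 2 = -4)
Q(L) = -4
o(N, m) = N + 2*m
Q(16) + o(-32, -17)*(-1364) = -4 + (-32 + 2*(-17))*(-1364) = -4 + (-32 - 34)*(-1364) = -4 - 66*(-1364) = -4 + 90024 = 90020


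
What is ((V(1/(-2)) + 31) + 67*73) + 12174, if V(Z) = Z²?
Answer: 68385/4 ≈ 17096.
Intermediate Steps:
((V(1/(-2)) + 31) + 67*73) + 12174 = (((1/(-2))² + 31) + 67*73) + 12174 = (((-½)² + 31) + 4891) + 12174 = ((¼ + 31) + 4891) + 12174 = (125/4 + 4891) + 12174 = 19689/4 + 12174 = 68385/4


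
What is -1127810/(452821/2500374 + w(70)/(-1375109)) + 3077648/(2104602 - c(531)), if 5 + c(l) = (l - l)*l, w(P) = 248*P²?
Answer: 8161114030022786486377748/5084259611047496777 ≈ 1.6052e+6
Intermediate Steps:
c(l) = -5 (c(l) = -5 + (l - l)*l = -5 + 0*l = -5 + 0 = -5)
-1127810/(452821/2500374 + w(70)/(-1375109)) + 3077648/(2104602 - c(531)) = -1127810/(452821/2500374 + (248*70²)/(-1375109)) + 3077648/(2104602 - 1*(-5)) = -1127810/(452821*(1/2500374) + (248*4900)*(-1/1375109)) + 3077648/(2104602 + 5) = -1127810/(452821/2500374 + 1215200*(-1/1375109)) + 3077648/2104607 = -1127810/(452821/2500374 - 1215200/1375109) + 3077648*(1/2104607) = -1127810/(-2415776252311/3438286790766) + 3077648/2104607 = -1127810*(-3438286790766/2415776252311) + 3077648/2104607 = 3877734225493802460/2415776252311 + 3077648/2104607 = 8161114030022786486377748/5084259611047496777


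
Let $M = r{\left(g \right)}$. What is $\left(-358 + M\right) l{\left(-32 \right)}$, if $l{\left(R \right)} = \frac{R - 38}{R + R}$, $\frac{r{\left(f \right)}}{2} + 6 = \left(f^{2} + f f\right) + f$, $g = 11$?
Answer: $\frac{595}{4} \approx 148.75$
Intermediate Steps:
$r{\left(f \right)} = -12 + 2 f + 4 f^{2}$ ($r{\left(f \right)} = -12 + 2 \left(\left(f^{2} + f f\right) + f\right) = -12 + 2 \left(\left(f^{2} + f^{2}\right) + f\right) = -12 + 2 \left(2 f^{2} + f\right) = -12 + 2 \left(f + 2 f^{2}\right) = -12 + \left(2 f + 4 f^{2}\right) = -12 + 2 f + 4 f^{2}$)
$M = 494$ ($M = -12 + 2 \cdot 11 + 4 \cdot 11^{2} = -12 + 22 + 4 \cdot 121 = -12 + 22 + 484 = 494$)
$l{\left(R \right)} = \frac{-38 + R}{2 R}$
$\left(-358 + M\right) l{\left(-32 \right)} = \left(-358 + 494\right) \frac{-38 - 32}{2 \left(-32\right)} = 136 \cdot \frac{1}{2} \left(- \frac{1}{32}\right) \left(-70\right) = 136 \cdot \frac{35}{32} = \frac{595}{4}$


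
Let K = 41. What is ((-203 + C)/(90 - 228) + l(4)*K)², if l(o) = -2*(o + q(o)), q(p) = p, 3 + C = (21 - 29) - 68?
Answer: 226231681/529 ≈ 4.2766e+5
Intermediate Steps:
C = -79 (C = -3 + ((21 - 29) - 68) = -3 + (-8 - 68) = -3 - 76 = -79)
l(o) = -4*o (l(o) = -2*(o + o) = -4*o)
((-203 + C)/(90 - 228) + l(4)*K)² = ((-203 - 79)/(90 - 228) - 4*4*41)² = (-282/(-138) - 16*41)² = (-282*(-1/138) - 656)² = (47/23 - 656)² = (-15041/23)² = 226231681/529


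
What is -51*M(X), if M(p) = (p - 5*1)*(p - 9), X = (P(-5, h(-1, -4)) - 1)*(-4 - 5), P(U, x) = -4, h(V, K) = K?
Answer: -73440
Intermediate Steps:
X = 45 (X = (-4 - 1)*(-4 - 5) = -5*(-9) = 45)
M(p) = (-9 + p)*(-5 + p) (M(p) = (p - 5)*(-9 + p) = (-5 + p)*(-9 + p) = (-9 + p)*(-5 + p))
-51*M(X) = -51*(45 + 45² - 14*45) = -51*(45 + 2025 - 630) = -51*1440 = -73440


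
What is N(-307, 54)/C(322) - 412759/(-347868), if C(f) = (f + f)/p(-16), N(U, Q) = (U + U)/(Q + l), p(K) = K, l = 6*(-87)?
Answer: 840172259/728087724 ≈ 1.1539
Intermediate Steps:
l = -522
N(U, Q) = 2*U/(-522 + Q) (N(U, Q) = (U + U)/(Q - 522) = (2*U)/(-522 + Q) = 2*U/(-522 + Q))
C(f) = -f/8 (C(f) = (f + f)/(-16) = (2*f)*(-1/16) = -f/8)
N(-307, 54)/C(322) - 412759/(-347868) = (2*(-307)/(-522 + 54))/((-⅛*322)) - 412759/(-347868) = (2*(-307)/(-468))/(-161/4) - 412759*(-1/347868) = (2*(-307)*(-1/468))*(-4/161) + 412759/347868 = (307/234)*(-4/161) + 412759/347868 = -614/18837 + 412759/347868 = 840172259/728087724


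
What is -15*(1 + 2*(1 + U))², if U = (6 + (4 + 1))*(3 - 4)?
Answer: -5415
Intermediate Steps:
U = -11 (U = (6 + 5)*(-1) = 11*(-1) = -11)
-15*(1 + 2*(1 + U))² = -15*(1 + 2*(1 - 11))² = -15*(1 + 2*(-10))² = -15*(1 - 20)² = -15*(-19)² = -15*361 = -5415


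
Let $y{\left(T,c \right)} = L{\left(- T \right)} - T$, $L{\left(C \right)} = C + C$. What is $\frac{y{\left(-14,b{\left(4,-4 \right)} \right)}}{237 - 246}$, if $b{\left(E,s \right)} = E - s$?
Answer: $- \frac{14}{3} \approx -4.6667$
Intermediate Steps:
$L{\left(C \right)} = 2 C$
$y{\left(T,c \right)} = - 3 T$ ($y{\left(T,c \right)} = 2 \left(- T\right) - T = - 2 T - T = - 3 T$)
$\frac{y{\left(-14,b{\left(4,-4 \right)} \right)}}{237 - 246} = \frac{\left(-3\right) \left(-14\right)}{237 - 246} = \frac{42}{-9} = 42 \left(- \frac{1}{9}\right) = - \frac{14}{3}$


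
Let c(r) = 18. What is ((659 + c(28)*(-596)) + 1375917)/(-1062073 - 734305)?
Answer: -682924/898189 ≈ -0.76033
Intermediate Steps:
((659 + c(28)*(-596)) + 1375917)/(-1062073 - 734305) = ((659 + 18*(-596)) + 1375917)/(-1062073 - 734305) = ((659 - 10728) + 1375917)/(-1796378) = (-10069 + 1375917)*(-1/1796378) = 1365848*(-1/1796378) = -682924/898189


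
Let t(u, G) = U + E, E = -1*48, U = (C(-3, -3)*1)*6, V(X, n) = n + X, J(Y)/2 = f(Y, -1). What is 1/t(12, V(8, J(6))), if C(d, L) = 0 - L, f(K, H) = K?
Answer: -1/30 ≈ -0.033333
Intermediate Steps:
J(Y) = 2*Y
V(X, n) = X + n
C(d, L) = -L
U = 18 (U = (-1*(-3)*1)*6 = (3*1)*6 = 3*6 = 18)
E = -48
t(u, G) = -30 (t(u, G) = 18 - 48 = -30)
1/t(12, V(8, J(6))) = 1/(-30) = -1/30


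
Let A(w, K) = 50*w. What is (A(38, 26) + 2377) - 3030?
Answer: 1247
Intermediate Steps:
(A(38, 26) + 2377) - 3030 = (50*38 + 2377) - 3030 = (1900 + 2377) - 3030 = 4277 - 3030 = 1247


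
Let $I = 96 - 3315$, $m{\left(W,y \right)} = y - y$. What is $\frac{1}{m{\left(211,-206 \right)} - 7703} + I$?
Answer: $- \frac{24795958}{7703} \approx -3219.0$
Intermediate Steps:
$m{\left(W,y \right)} = 0$
$I = -3219$ ($I = 96 - 3315 = -3219$)
$\frac{1}{m{\left(211,-206 \right)} - 7703} + I = \frac{1}{0 - 7703} - 3219 = \frac{1}{-7703} - 3219 = - \frac{1}{7703} - 3219 = - \frac{24795958}{7703}$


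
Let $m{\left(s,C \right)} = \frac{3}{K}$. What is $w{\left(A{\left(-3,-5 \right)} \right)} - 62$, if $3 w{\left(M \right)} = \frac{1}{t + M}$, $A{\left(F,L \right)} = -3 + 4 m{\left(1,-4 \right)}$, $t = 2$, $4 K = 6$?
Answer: $- \frac{1301}{21} \approx -61.952$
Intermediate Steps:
$K = \frac{3}{2}$ ($K = \frac{1}{4} \cdot 6 = \frac{3}{2} \approx 1.5$)
$m{\left(s,C \right)} = 2$ ($m{\left(s,C \right)} = \frac{3}{\frac{3}{2}} = 3 \cdot \frac{2}{3} = 2$)
$A{\left(F,L \right)} = 5$ ($A{\left(F,L \right)} = -3 + 4 \cdot 2 = -3 + 8 = 5$)
$w{\left(M \right)} = \frac{1}{3 \left(2 + M\right)}$
$w{\left(A{\left(-3,-5 \right)} \right)} - 62 = \frac{1}{3 \left(2 + 5\right)} - 62 = \frac{1}{3 \cdot 7} - 62 = \frac{1}{3} \cdot \frac{1}{7} - 62 = \frac{1}{21} - 62 = - \frac{1301}{21}$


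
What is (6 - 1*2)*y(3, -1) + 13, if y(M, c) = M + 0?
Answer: 25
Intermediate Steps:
y(M, c) = M
(6 - 1*2)*y(3, -1) + 13 = (6 - 1*2)*3 + 13 = (6 - 2)*3 + 13 = 4*3 + 13 = 12 + 13 = 25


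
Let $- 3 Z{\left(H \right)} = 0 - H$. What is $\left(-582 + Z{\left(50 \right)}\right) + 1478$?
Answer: $\frac{2738}{3} \approx 912.67$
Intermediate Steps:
$Z{\left(H \right)} = \frac{H}{3}$ ($Z{\left(H \right)} = - \frac{0 - H}{3} = - \frac{\left(-1\right) H}{3} = \frac{H}{3}$)
$\left(-582 + Z{\left(50 \right)}\right) + 1478 = \left(-582 + \frac{1}{3} \cdot 50\right) + 1478 = \left(-582 + \frac{50}{3}\right) + 1478 = - \frac{1696}{3} + 1478 = \frac{2738}{3}$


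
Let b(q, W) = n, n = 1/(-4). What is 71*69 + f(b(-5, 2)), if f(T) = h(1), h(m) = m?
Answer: 4900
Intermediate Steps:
n = -1/4 (n = 1*(-1/4) = -1/4 ≈ -0.25000)
b(q, W) = -1/4
f(T) = 1
71*69 + f(b(-5, 2)) = 71*69 + 1 = 4899 + 1 = 4900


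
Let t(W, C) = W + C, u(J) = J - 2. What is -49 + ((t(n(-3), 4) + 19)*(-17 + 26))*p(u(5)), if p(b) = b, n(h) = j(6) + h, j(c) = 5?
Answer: 626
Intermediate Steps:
u(J) = -2 + J
n(h) = 5 + h
t(W, C) = C + W
-49 + ((t(n(-3), 4) + 19)*(-17 + 26))*p(u(5)) = -49 + (((4 + (5 - 3)) + 19)*(-17 + 26))*(-2 + 5) = -49 + (((4 + 2) + 19)*9)*3 = -49 + ((6 + 19)*9)*3 = -49 + (25*9)*3 = -49 + 225*3 = -49 + 675 = 626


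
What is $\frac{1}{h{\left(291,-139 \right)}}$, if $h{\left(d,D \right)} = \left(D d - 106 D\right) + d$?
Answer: $- \frac{1}{25424} \approx -3.9333 \cdot 10^{-5}$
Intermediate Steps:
$h{\left(d,D \right)} = d - 106 D + D d$ ($h{\left(d,D \right)} = \left(- 106 D + D d\right) + d = d - 106 D + D d$)
$\frac{1}{h{\left(291,-139 \right)}} = \frac{1}{291 - -14734 - 40449} = \frac{1}{291 + 14734 - 40449} = \frac{1}{-25424} = - \frac{1}{25424}$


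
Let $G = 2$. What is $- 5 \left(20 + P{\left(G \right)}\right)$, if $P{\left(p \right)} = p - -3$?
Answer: $-125$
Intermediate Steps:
$P{\left(p \right)} = 3 + p$ ($P{\left(p \right)} = p + 3 = 3 + p$)
$- 5 \left(20 + P{\left(G \right)}\right) = - 5 \left(20 + \left(3 + 2\right)\right) = - 5 \left(20 + 5\right) = \left(-5\right) 25 = -125$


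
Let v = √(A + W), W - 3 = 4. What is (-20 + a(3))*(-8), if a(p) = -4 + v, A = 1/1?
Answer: 192 - 16*√2 ≈ 169.37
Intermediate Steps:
A = 1
W = 7 (W = 3 + 4 = 7)
v = 2*√2 (v = √(1 + 7) = √8 = 2*√2 ≈ 2.8284)
a(p) = -4 + 2*√2
(-20 + a(3))*(-8) = (-20 + (-4 + 2*√2))*(-8) = (-24 + 2*√2)*(-8) = 192 - 16*√2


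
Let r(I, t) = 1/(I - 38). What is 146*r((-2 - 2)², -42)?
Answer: -73/11 ≈ -6.6364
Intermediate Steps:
r(I, t) = 1/(-38 + I)
146*r((-2 - 2)², -42) = 146/(-38 + (-2 - 2)²) = 146/(-38 + (-4)²) = 146/(-38 + 16) = 146/(-22) = 146*(-1/22) = -73/11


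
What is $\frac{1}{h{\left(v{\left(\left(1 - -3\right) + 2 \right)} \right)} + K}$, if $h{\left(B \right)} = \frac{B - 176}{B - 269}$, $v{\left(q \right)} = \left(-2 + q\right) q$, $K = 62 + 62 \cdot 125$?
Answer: $\frac{245}{1914092} \approx 0.000128$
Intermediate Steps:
$K = 7812$ ($K = 62 + 7750 = 7812$)
$v{\left(q \right)} = q \left(-2 + q\right)$
$h{\left(B \right)} = \frac{-176 + B}{-269 + B}$
$\frac{1}{h{\left(v{\left(\left(1 - -3\right) + 2 \right)} \right)} + K} = \frac{1}{\frac{-176 + \left(\left(1 - -3\right) + 2\right) \left(-2 + \left(\left(1 - -3\right) + 2\right)\right)}{-269 + \left(\left(1 - -3\right) + 2\right) \left(-2 + \left(\left(1 - -3\right) + 2\right)\right)} + 7812} = \frac{1}{\frac{-176 + \left(\left(1 + 3\right) + 2\right) \left(-2 + \left(\left(1 + 3\right) + 2\right)\right)}{-269 + \left(\left(1 + 3\right) + 2\right) \left(-2 + \left(\left(1 + 3\right) + 2\right)\right)} + 7812} = \frac{1}{\frac{-176 + \left(4 + 2\right) \left(-2 + \left(4 + 2\right)\right)}{-269 + \left(4 + 2\right) \left(-2 + \left(4 + 2\right)\right)} + 7812} = \frac{1}{\frac{-176 + 6 \left(-2 + 6\right)}{-269 + 6 \left(-2 + 6\right)} + 7812} = \frac{1}{\frac{-176 + 6 \cdot 4}{-269 + 6 \cdot 4} + 7812} = \frac{1}{\frac{-176 + 24}{-269 + 24} + 7812} = \frac{1}{\frac{1}{-245} \left(-152\right) + 7812} = \frac{1}{\left(- \frac{1}{245}\right) \left(-152\right) + 7812} = \frac{1}{\frac{152}{245} + 7812} = \frac{1}{\frac{1914092}{245}} = \frac{245}{1914092}$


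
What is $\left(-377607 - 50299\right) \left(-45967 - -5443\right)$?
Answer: $17340462744$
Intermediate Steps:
$\left(-377607 - 50299\right) \left(-45967 - -5443\right) = - 427906 \left(-45967 + \left(5535 - 92\right)\right) = - 427906 \left(-45967 + 5443\right) = \left(-427906\right) \left(-40524\right) = 17340462744$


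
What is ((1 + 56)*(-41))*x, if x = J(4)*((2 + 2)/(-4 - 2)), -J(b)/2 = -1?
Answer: 3116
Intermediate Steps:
J(b) = 2 (J(b) = -2*(-1) = 2)
x = -4/3 (x = 2*((2 + 2)/(-4 - 2)) = 2*(4/(-6)) = 2*(4*(-⅙)) = 2*(-⅔) = -4/3 ≈ -1.3333)
((1 + 56)*(-41))*x = ((1 + 56)*(-41))*(-4/3) = (57*(-41))*(-4/3) = -2337*(-4/3) = 3116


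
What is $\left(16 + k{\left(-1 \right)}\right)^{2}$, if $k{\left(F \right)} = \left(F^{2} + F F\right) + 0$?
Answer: $324$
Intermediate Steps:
$k{\left(F \right)} = 2 F^{2}$ ($k{\left(F \right)} = \left(F^{2} + F^{2}\right) + 0 = 2 F^{2} + 0 = 2 F^{2}$)
$\left(16 + k{\left(-1 \right)}\right)^{2} = \left(16 + 2 \left(-1\right)^{2}\right)^{2} = \left(16 + 2 \cdot 1\right)^{2} = \left(16 + 2\right)^{2} = 18^{2} = 324$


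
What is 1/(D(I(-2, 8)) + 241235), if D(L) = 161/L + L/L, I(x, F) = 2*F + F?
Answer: 24/5789825 ≈ 4.1452e-6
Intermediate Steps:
I(x, F) = 3*F
D(L) = 1 + 161/L (D(L) = 161/L + 1 = 1 + 161/L)
1/(D(I(-2, 8)) + 241235) = 1/((161 + 3*8)/((3*8)) + 241235) = 1/((161 + 24)/24 + 241235) = 1/((1/24)*185 + 241235) = 1/(185/24 + 241235) = 1/(5789825/24) = 24/5789825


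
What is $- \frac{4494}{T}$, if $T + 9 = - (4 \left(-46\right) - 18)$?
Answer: $- \frac{4494}{193} \approx -23.285$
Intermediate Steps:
$T = 193$ ($T = -9 - \left(4 \left(-46\right) - 18\right) = -9 - \left(-184 - 18\right) = -9 - -202 = -9 + 202 = 193$)
$- \frac{4494}{T} = - \frac{4494}{193}$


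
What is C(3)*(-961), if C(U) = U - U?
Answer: 0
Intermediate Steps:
C(U) = 0
C(3)*(-961) = 0*(-961) = 0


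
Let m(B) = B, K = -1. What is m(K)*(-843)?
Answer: 843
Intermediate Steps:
m(K)*(-843) = -1*(-843) = 843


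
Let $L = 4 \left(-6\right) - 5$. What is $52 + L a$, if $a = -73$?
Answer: $2169$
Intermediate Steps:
$L = -29$ ($L = -24 - 5 = -29$)
$52 + L a = 52 - -2117 = 52 + 2117 = 2169$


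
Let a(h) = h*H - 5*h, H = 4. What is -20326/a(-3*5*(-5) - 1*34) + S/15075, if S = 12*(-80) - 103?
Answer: 306370867/618075 ≈ 495.69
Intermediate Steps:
S = -1063 (S = -960 - 103 = -1063)
a(h) = -h (a(h) = h*4 - 5*h = 4*h - 5*h = -h)
-20326/a(-3*5*(-5) - 1*34) + S/15075 = -20326*(-1/(-3*5*(-5) - 1*34)) - 1063/15075 = -20326*(-1/(-15*(-5) - 34)) - 1063*1/15075 = -20326*(-1/(75 - 34)) - 1063/15075 = -20326/((-1*41)) - 1063/15075 = -20326/(-41) - 1063/15075 = -20326*(-1/41) - 1063/15075 = 20326/41 - 1063/15075 = 306370867/618075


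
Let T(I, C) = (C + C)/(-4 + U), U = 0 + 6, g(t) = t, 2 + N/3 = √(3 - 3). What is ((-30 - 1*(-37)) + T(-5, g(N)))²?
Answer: 1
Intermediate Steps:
N = -6 (N = -6 + 3*√(3 - 3) = -6 + 3*√0 = -6 + 3*0 = -6 + 0 = -6)
U = 6
T(I, C) = C (T(I, C) = (C + C)/(-4 + 6) = (2*C)/2 = (2*C)*(½) = C)
((-30 - 1*(-37)) + T(-5, g(N)))² = ((-30 - 1*(-37)) - 6)² = ((-30 + 37) - 6)² = (7 - 6)² = 1² = 1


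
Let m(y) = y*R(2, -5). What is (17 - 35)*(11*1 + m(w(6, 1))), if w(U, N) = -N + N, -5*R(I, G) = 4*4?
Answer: -198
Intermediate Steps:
R(I, G) = -16/5 (R(I, G) = -4*4/5 = -1/5*16 = -16/5)
w(U, N) = 0
m(y) = -16*y/5 (m(y) = y*(-16/5) = -16*y/5)
(17 - 35)*(11*1 + m(w(6, 1))) = (17 - 35)*(11*1 - 16/5*0) = -18*(11 + 0) = -18*11 = -198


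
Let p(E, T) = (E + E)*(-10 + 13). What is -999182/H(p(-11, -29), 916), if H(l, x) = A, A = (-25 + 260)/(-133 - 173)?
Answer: 305749692/235 ≈ 1.3011e+6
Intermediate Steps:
p(E, T) = 6*E (p(E, T) = (2*E)*3 = 6*E)
A = -235/306 (A = 235/(-306) = 235*(-1/306) = -235/306 ≈ -0.76797)
H(l, x) = -235/306
-999182/H(p(-11, -29), 916) = -999182/(-235/306) = -999182*(-306/235) = 305749692/235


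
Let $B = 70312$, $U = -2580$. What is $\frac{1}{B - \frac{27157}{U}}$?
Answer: $\frac{2580}{181432117} \approx 1.422 \cdot 10^{-5}$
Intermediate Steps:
$\frac{1}{B - \frac{27157}{U}} = \frac{1}{70312 - \frac{27157}{-2580}} = \frac{1}{70312 - - \frac{27157}{2580}} = \frac{1}{70312 + \frac{27157}{2580}} = \frac{1}{\frac{181432117}{2580}} = \frac{2580}{181432117}$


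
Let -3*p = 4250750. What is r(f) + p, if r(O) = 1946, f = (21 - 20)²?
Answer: -4244912/3 ≈ -1.4150e+6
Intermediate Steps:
p = -4250750/3 (p = -⅓*4250750 = -4250750/3 ≈ -1.4169e+6)
f = 1 (f = 1² = 1)
r(f) + p = 1946 - 4250750/3 = -4244912/3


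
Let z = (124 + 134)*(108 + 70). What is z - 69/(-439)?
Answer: 20160705/439 ≈ 45924.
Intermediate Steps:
z = 45924 (z = 258*178 = 45924)
z - 69/(-439) = 45924 - 69/(-439) = 45924 - 69*(-1)/439 = 45924 - 1*(-69/439) = 45924 + 69/439 = 20160705/439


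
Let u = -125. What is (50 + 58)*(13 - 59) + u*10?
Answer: -6218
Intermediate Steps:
(50 + 58)*(13 - 59) + u*10 = (50 + 58)*(13 - 59) - 125*10 = 108*(-46) - 1250 = -4968 - 1250 = -6218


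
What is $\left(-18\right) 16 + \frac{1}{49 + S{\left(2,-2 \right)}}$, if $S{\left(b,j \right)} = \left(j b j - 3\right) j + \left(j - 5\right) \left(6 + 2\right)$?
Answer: $- \frac{4897}{17} \approx -288.06$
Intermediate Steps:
$S{\left(b,j \right)} = -40 + 8 j + j \left(-3 + b j^{2}\right)$ ($S{\left(b,j \right)} = \left(b j j - 3\right) j + \left(-5 + j\right) 8 = \left(b j^{2} - 3\right) j + \left(-40 + 8 j\right) = \left(-3 + b j^{2}\right) j + \left(-40 + 8 j\right) = j \left(-3 + b j^{2}\right) + \left(-40 + 8 j\right) = -40 + 8 j + j \left(-3 + b j^{2}\right)$)
$\left(-18\right) 16 + \frac{1}{49 + S{\left(2,-2 \right)}} = \left(-18\right) 16 + \frac{1}{49 + \left(-40 + 5 \left(-2\right) + 2 \left(-2\right)^{3}\right)} = -288 + \frac{1}{49 - 66} = -288 + \frac{1}{-17} = -288 - \frac{1}{17} = - \frac{4897}{17}$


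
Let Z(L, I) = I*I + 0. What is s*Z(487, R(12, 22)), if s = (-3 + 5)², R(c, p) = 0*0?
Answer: 0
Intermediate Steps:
R(c, p) = 0
Z(L, I) = I² (Z(L, I) = I² + 0 = I²)
s = 4 (s = 2² = 4)
s*Z(487, R(12, 22)) = 4*0² = 4*0 = 0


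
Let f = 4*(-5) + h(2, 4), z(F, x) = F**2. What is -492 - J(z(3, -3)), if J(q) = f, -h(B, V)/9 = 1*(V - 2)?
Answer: -454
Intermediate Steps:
h(B, V) = 18 - 9*V (h(B, V) = -9*(V - 2) = -9*(-2 + V) = 18 - 9*V)
f = -38 (f = 4*(-5) + (18 - 9*4) = -20 + (18 - 36) = -20 - 18 = -38)
J(q) = -38
-492 - J(z(3, -3)) = -492 - 1*(-38) = -492 + 38 = -454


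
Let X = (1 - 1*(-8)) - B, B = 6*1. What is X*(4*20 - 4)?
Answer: 228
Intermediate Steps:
B = 6
X = 3 (X = (1 - 1*(-8)) - 1*6 = (1 + 8) - 6 = 9 - 6 = 3)
X*(4*20 - 4) = 3*(4*20 - 4) = 3*(80 - 4) = 3*76 = 228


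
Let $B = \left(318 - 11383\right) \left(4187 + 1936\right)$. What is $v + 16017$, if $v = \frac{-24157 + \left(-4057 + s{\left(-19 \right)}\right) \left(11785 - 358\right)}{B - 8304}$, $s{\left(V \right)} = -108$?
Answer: $\frac{1085348309695}{67759299} \approx 16018.0$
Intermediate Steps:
$B = -67750995$ ($B = \left(-11065\right) 6123 = -67750995$)
$v = \frac{47617612}{67759299}$ ($v = \frac{-24157 + \left(-4057 - 108\right) \left(11785 - 358\right)}{-67750995 - 8304} = \frac{-24157 - 47593455}{-67759299} = \left(-24157 - 47593455\right) \left(- \frac{1}{67759299}\right) = \left(-47617612\right) \left(- \frac{1}{67759299}\right) = \frac{47617612}{67759299} \approx 0.70275$)
$v + 16017 = \frac{47617612}{67759299} + 16017 = \frac{1085348309695}{67759299}$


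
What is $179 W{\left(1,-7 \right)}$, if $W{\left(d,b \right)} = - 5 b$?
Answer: $6265$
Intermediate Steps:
$179 W{\left(1,-7 \right)} = 179 \left(\left(-5\right) \left(-7\right)\right) = 179 \cdot 35 = 6265$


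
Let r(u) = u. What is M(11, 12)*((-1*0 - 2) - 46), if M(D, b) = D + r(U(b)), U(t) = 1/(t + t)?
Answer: -530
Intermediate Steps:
U(t) = 1/(2*t)
M(D, b) = D + 1/(2*b)
M(11, 12)*((-1*0 - 2) - 46) = (11 + (½)/12)*((-1*0 - 2) - 46) = (11 + (½)*(1/12))*((0 - 2) - 46) = (11 + 1/24)*(-2 - 46) = (265/24)*(-48) = -530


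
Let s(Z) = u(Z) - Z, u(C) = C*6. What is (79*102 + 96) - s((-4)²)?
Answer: 8074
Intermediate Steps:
u(C) = 6*C
s(Z) = 5*Z (s(Z) = 6*Z - Z = 5*Z)
(79*102 + 96) - s((-4)²) = (79*102 + 96) - 5*(-4)² = (8058 + 96) - 5*16 = 8154 - 1*80 = 8154 - 80 = 8074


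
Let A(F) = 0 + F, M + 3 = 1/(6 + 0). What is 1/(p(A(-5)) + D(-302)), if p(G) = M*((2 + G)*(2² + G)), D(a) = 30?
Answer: 2/43 ≈ 0.046512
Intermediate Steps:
M = -17/6 (M = -3 + 1/(6 + 0) = -3 + 1/6 = -3 + ⅙ = -17/6 ≈ -2.8333)
A(F) = F
p(G) = -17*(2 + G)*(4 + G)/6 (p(G) = -17*(2 + G)*(2² + G)/6 = -17*(2 + G)*(4 + G)/6)
1/(p(A(-5)) + D(-302)) = 1/((-68/3 - 17*(-5) - 17/6*(-5)²) + 30) = 1/((-68/3 + 85 - 17/6*25) + 30) = 1/((-68/3 + 85 - 425/6) + 30) = 1/(-17/2 + 30) = 1/(43/2) = 2/43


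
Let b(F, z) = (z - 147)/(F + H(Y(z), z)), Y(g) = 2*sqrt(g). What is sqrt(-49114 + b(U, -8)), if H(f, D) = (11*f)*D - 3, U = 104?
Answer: sqrt((-4960669 + 17288128*I*sqrt(2))/(101 - 352*I*sqrt(2))) ≈ 0.0007 - 221.62*I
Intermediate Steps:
H(f, D) = -3 + 11*D*f (H(f, D) = 11*D*f - 3 = -3 + 11*D*f)
b(F, z) = (-147 + z)/(-3 + F + 22*z**(3/2)) (b(F, z) = (z - 147)/(F + (-3 + 11*z*(2*sqrt(z)))) = (-147 + z)/(F + (-3 + 22*z**(3/2))) = (-147 + z)/(-3 + F + 22*z**(3/2)))
sqrt(-49114 + b(U, -8)) = sqrt(-49114 + (-147 - 8)/(-3 + 104 + 22*(-8)**(3/2))) = sqrt(-49114 - 155/(-3 + 104 + 22*(-16*I*sqrt(2)))) = sqrt(-49114 - 155/(-3 + 104 - 352*I*sqrt(2))) = sqrt(-49114 - 155/(101 - 352*I*sqrt(2)))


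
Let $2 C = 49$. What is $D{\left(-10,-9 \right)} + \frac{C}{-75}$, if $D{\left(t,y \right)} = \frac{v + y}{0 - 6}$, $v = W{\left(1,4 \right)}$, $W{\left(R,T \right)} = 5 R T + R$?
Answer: $- \frac{349}{150} \approx -2.3267$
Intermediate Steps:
$C = \frac{49}{2}$ ($C = \frac{1}{2} \cdot 49 = \frac{49}{2} \approx 24.5$)
$W{\left(R,T \right)} = R + 5 R T$ ($W{\left(R,T \right)} = 5 R T + R = R + 5 R T$)
$v = 21$ ($v = 1 \left(1 + 5 \cdot 4\right) = 1 \left(1 + 20\right) = 1 \cdot 21 = 21$)
$D{\left(t,y \right)} = - \frac{7}{2} - \frac{y}{6}$ ($D{\left(t,y \right)} = \frac{21 + y}{0 - 6} = \frac{21 + y}{-6} = \left(21 + y\right) \left(- \frac{1}{6}\right) = - \frac{7}{2} - \frac{y}{6}$)
$D{\left(-10,-9 \right)} + \frac{C}{-75} = \left(- \frac{7}{2} - - \frac{3}{2}\right) + \frac{49}{2 \left(-75\right)} = \left(- \frac{7}{2} + \frac{3}{2}\right) + \frac{49}{2} \left(- \frac{1}{75}\right) = -2 - \frac{49}{150} = - \frac{349}{150}$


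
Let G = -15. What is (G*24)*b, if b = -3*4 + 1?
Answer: 3960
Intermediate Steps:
b = -11 (b = -12 + 1 = -11)
(G*24)*b = -15*24*(-11) = -360*(-11) = 3960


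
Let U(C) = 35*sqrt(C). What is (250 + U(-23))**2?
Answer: 34325 + 17500*I*sqrt(23) ≈ 34325.0 + 83927.0*I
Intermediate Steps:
(250 + U(-23))**2 = (250 + 35*sqrt(-23))**2 = (250 + 35*(I*sqrt(23)))**2 = (250 + 35*I*sqrt(23))**2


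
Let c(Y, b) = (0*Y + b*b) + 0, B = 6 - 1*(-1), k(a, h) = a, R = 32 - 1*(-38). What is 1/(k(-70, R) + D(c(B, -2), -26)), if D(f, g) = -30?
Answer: -1/100 ≈ -0.010000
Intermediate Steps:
R = 70 (R = 32 + 38 = 70)
B = 7 (B = 6 + 1 = 7)
c(Y, b) = b**2 (c(Y, b) = (0 + b**2) + 0 = b**2 + 0 = b**2)
1/(k(-70, R) + D(c(B, -2), -26)) = 1/(-70 - 30) = 1/(-100) = -1/100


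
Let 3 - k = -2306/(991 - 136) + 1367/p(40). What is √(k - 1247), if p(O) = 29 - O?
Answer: I*√10978424105/3135 ≈ 33.422*I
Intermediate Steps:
k = 1222366/9405 (k = 3 - (-2306/(991 - 136) + 1367/(29 - 1*40)) = 3 - (-2306/855 + 1367/(29 - 40)) = 3 - (-2306*1/855 + 1367/(-11)) = 3 - (-2306/855 + 1367*(-1/11)) = 3 - (-2306/855 - 1367/11) = 3 - 1*(-1194151/9405) = 3 + 1194151/9405 = 1222366/9405 ≈ 129.97)
√(k - 1247) = √(1222366/9405 - 1247) = √(-10505669/9405) = I*√10978424105/3135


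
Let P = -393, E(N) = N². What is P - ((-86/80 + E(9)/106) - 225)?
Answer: -355501/2120 ≈ -167.69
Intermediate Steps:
P - ((-86/80 + E(9)/106) - 225) = -393 - ((-86/80 + 9²/106) - 225) = -393 - ((-86*1/80 + 81*(1/106)) - 225) = -393 - ((-43/40 + 81/106) - 225) = -393 - (-659/2120 - 225) = -393 - 1*(-477659/2120) = -393 + 477659/2120 = -355501/2120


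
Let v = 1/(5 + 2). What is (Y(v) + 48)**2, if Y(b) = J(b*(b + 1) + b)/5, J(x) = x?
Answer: 5546025/2401 ≈ 2309.9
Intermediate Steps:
v = 1/7 ≈ 0.14286
Y(b) = b/5 + b*(1 + b)/5 (Y(b) = (b*(b + 1) + b)/5 = (b*(1 + b) + b)*(1/5) = (b + b*(1 + b))*(1/5) = b/5 + b*(1 + b)/5)
(Y(v) + 48)**2 = ((1/5)*(1/7)*(2 + 1/7) + 48)**2 = ((1/5)*(1/7)*(15/7) + 48)**2 = (3/49 + 48)**2 = (2355/49)**2 = 5546025/2401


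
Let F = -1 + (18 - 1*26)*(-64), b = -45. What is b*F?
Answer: -22995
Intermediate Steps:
F = 511 (F = -1 + (18 - 26)*(-64) = -1 - 8*(-64) = -1 + 512 = 511)
b*F = -45*511 = -22995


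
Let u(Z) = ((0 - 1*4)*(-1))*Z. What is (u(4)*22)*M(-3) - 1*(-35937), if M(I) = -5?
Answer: 34177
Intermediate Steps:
u(Z) = 4*Z (u(Z) = ((0 - 4)*(-1))*Z = (-4*(-1))*Z = 4*Z)
(u(4)*22)*M(-3) - 1*(-35937) = ((4*4)*22)*(-5) - 1*(-35937) = (16*22)*(-5) + 35937 = 352*(-5) + 35937 = -1760 + 35937 = 34177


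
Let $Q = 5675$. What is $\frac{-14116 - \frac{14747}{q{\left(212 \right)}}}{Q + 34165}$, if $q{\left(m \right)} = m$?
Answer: $- \frac{36233}{101760} \approx -0.35606$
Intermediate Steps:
$\frac{-14116 - \frac{14747}{q{\left(212 \right)}}}{Q + 34165} = \frac{-14116 - \frac{14747}{212}}{5675 + 34165} = \frac{-14116 - \frac{14747}{212}}{39840} = \left(-14116 - \frac{14747}{212}\right) \frac{1}{39840} = \left(- \frac{3007339}{212}\right) \frac{1}{39840} = - \frac{36233}{101760}$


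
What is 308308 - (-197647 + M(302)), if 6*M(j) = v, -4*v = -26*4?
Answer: 1517852/3 ≈ 5.0595e+5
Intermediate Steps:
v = 26 (v = -(-13)*4/2 = -¼*(-104) = 26)
M(j) = 13/3 (M(j) = (⅙)*26 = 13/3)
308308 - (-197647 + M(302)) = 308308 - (-197647 + 13/3) = 308308 - 1*(-592928/3) = 308308 + 592928/3 = 1517852/3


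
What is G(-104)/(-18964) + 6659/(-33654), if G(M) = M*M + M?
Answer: -121695731/159553614 ≈ -0.76273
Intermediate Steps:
G(M) = M + M**2 (G(M) = M**2 + M = M + M**2)
G(-104)/(-18964) + 6659/(-33654) = -104*(1 - 104)/(-18964) + 6659/(-33654) = -104*(-103)*(-1/18964) + 6659*(-1/33654) = 10712*(-1/18964) - 6659/33654 = -2678/4741 - 6659/33654 = -121695731/159553614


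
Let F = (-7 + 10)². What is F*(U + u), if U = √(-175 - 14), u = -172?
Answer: -1548 + 27*I*√21 ≈ -1548.0 + 123.73*I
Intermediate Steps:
F = 9 (F = 3² = 9)
U = 3*I*√21 (U = √(-189) = 3*I*√21 ≈ 13.748*I)
F*(U + u) = 9*(3*I*√21 - 172) = 9*(-172 + 3*I*√21) = -1548 + 27*I*√21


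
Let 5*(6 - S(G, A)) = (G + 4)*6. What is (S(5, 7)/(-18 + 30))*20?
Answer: -8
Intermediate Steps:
S(G, A) = 6/5 - 6*G/5 (S(G, A) = 6 - (G + 4)*6/5 = 6 - (4 + G)*6/5 = 6 - (24 + 6*G)/5 = 6 + (-24/5 - 6*G/5) = 6/5 - 6*G/5)
(S(5, 7)/(-18 + 30))*20 = ((6/5 - 6/5*5)/(-18 + 30))*20 = ((6/5 - 6)/12)*20 = -24/5*1/12*20 = -2/5*20 = -8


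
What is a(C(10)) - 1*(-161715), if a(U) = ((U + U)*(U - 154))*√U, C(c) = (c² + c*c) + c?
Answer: 161715 + 23520*√210 ≈ 5.0255e+5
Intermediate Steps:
C(c) = c + 2*c² (C(c) = (c² + c²) + c = 2*c² + c = c + 2*c²)
a(U) = 2*U^(3/2)*(-154 + U) (a(U) = ((2*U)*(-154 + U))*√U = (2*U*(-154 + U))*√U = 2*U^(3/2)*(-154 + U))
a(C(10)) - 1*(-161715) = 2*(10*(1 + 2*10))^(3/2)*(-154 + 10*(1 + 2*10)) - 1*(-161715) = 2*(10*(1 + 20))^(3/2)*(-154 + 10*(1 + 20)) + 161715 = 2*(10*21)^(3/2)*(-154 + 10*21) + 161715 = 2*210^(3/2)*(-154 + 210) + 161715 = 2*(210*√210)*56 + 161715 = 23520*√210 + 161715 = 161715 + 23520*√210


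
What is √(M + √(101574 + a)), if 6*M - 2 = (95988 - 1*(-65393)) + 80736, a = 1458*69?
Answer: √(1452714 + 2592*√39)/6 ≈ 202.00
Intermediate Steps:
a = 100602
M = 242119/6 (M = ⅓ + ((95988 - 1*(-65393)) + 80736)/6 = ⅓ + ((95988 + 65393) + 80736)/6 = ⅓ + (161381 + 80736)/6 = ⅓ + (⅙)*242117 = ⅓ + 242117/6 = 242119/6 ≈ 40353.)
√(M + √(101574 + a)) = √(242119/6 + √(101574 + 100602)) = √(242119/6 + √202176) = √(242119/6 + 72*√39)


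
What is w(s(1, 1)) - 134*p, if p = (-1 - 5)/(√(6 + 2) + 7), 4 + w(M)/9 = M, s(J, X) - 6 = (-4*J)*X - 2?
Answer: 4152/41 - 1608*√2/41 ≈ 45.804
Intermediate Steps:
s(J, X) = 4 - 4*J*X (s(J, X) = 6 + ((-4*J)*X - 2) = 6 + (-4*J*X - 2) = 6 + (-2 - 4*J*X) = 4 - 4*J*X)
w(M) = -36 + 9*M
p = -6/(7 + 2*√2) (p = -6/(√8 + 7) = -6/(2*√2 + 7) = -6/(7 + 2*√2) ≈ -0.61047)
w(s(1, 1)) - 134*p = (-36 + 9*(4 - 4*1*1)) - 134*(-42/41 + 12*√2/41) = (-36 + 9*(4 - 4)) + (5628/41 - 1608*√2/41) = (-36 + 9*0) + (5628/41 - 1608*√2/41) = (-36 + 0) + (5628/41 - 1608*√2/41) = -36 + (5628/41 - 1608*√2/41) = 4152/41 - 1608*√2/41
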